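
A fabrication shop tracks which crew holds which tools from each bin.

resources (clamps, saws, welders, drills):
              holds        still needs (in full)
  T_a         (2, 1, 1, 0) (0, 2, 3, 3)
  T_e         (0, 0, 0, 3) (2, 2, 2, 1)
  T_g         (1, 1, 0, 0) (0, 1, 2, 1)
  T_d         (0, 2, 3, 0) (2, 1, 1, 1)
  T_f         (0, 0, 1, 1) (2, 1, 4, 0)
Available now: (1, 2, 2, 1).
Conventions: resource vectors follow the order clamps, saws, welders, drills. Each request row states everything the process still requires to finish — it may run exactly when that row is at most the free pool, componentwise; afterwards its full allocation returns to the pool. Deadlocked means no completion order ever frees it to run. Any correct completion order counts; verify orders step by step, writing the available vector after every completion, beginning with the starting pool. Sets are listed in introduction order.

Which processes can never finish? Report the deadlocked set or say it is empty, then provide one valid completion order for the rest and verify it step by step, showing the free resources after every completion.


The deadlocked set is empty.
Key observation: T_g leads a chain of completions in which each release enables another process.
One completion order for the rest: T_g, T_d, T_e, T_f, T_a. Check, step by step:
  pool = (1, 2, 2, 1)
  T_g needs (0, 1, 2, 1) <= (1, 2, 2, 1) -> finishes; pool += (1, 1, 0, 0) = (2, 3, 2, 1)
  T_d needs (2, 1, 1, 1) <= (2, 3, 2, 1) -> finishes; pool += (0, 2, 3, 0) = (2, 5, 5, 1)
  T_e needs (2, 2, 2, 1) <= (2, 5, 5, 1) -> finishes; pool += (0, 0, 0, 3) = (2, 5, 5, 4)
  T_f needs (2, 1, 4, 0) <= (2, 5, 5, 4) -> finishes; pool += (0, 0, 1, 1) = (2, 5, 6, 5)
  T_a needs (0, 2, 3, 3) <= (2, 5, 6, 5) -> finishes; pool += (2, 1, 1, 0) = (4, 6, 7, 5)


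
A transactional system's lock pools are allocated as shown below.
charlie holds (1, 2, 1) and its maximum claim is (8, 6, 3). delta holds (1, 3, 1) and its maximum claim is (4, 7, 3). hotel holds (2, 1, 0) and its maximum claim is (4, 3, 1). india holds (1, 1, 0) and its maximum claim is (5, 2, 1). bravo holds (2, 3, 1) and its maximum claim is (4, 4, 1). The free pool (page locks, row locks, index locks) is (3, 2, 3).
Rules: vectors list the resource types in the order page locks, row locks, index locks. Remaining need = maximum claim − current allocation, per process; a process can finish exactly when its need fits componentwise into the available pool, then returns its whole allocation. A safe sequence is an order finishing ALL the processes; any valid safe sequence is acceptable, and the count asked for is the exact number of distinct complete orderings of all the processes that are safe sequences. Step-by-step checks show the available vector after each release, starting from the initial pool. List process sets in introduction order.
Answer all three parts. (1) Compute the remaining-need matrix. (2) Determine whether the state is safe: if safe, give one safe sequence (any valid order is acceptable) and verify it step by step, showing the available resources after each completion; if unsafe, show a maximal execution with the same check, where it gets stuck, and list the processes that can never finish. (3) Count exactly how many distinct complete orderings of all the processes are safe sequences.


(1) Remaining need (order page locks, row locks, index locks):
  charlie: (7, 4, 2)
  delta: (3, 4, 2)
  hotel: (2, 2, 1)
  india: (4, 1, 1)
  bravo: (2, 1, 0)
(2) SAFE — a valid safe sequence is hotel, bravo, india, delta, charlie.
Key observation: hotel is the earliest step where a requested resource binds exactly: need (2, 2, 1), pool (3, 2, 3) at its turn.
Verifying each step:
  pool = (3, 2, 3)
  hotel: need (2, 2, 1) fits (3, 2, 3); releases (2, 1, 0), pool now (5, 3, 3)
  bravo: need (2, 1, 0) fits (5, 3, 3); releases (2, 3, 1), pool now (7, 6, 4)
  india: need (4, 1, 1) fits (7, 6, 4); releases (1, 1, 0), pool now (8, 7, 4)
  delta: need (3, 4, 2) fits (8, 7, 4); releases (1, 3, 1), pool now (9, 10, 5)
  charlie: need (7, 4, 2) fits (9, 10, 5); releases (1, 2, 1), pool now (10, 12, 6)
(3) The exact count: 24 of the possible complete orderings are safe sequences.


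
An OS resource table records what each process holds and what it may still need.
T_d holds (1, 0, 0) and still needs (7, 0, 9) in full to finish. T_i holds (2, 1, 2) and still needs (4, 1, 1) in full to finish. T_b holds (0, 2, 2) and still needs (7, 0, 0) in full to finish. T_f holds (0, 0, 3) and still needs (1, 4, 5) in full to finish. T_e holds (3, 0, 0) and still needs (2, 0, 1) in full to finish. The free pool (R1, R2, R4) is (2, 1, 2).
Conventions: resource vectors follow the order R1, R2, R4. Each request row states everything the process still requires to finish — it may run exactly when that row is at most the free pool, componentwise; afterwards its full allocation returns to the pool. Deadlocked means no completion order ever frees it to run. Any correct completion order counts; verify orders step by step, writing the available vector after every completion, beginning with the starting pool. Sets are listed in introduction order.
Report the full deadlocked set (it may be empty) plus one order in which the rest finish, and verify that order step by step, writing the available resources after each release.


The deadlocked set is empty.
Key observation: starting with T_e, each completion frees enough for the next — no one is permanently blocked.
One completion order for the rest: T_e, T_i, T_b, T_f, T_d. Verifying each step:
  pool = (2, 1, 2)
  run T_e (needs (2, 0, 1), free (2, 1, 2)); after release of (3, 0, 0) the pool is (5, 1, 2)
  run T_i (needs (4, 1, 1), free (5, 1, 2)); after release of (2, 1, 2) the pool is (7, 2, 4)
  run T_b (needs (7, 0, 0), free (7, 2, 4)); after release of (0, 2, 2) the pool is (7, 4, 6)
  run T_f (needs (1, 4, 5), free (7, 4, 6)); after release of (0, 0, 3) the pool is (7, 4, 9)
  run T_d (needs (7, 0, 9), free (7, 4, 9)); after release of (1, 0, 0) the pool is (8, 4, 9)


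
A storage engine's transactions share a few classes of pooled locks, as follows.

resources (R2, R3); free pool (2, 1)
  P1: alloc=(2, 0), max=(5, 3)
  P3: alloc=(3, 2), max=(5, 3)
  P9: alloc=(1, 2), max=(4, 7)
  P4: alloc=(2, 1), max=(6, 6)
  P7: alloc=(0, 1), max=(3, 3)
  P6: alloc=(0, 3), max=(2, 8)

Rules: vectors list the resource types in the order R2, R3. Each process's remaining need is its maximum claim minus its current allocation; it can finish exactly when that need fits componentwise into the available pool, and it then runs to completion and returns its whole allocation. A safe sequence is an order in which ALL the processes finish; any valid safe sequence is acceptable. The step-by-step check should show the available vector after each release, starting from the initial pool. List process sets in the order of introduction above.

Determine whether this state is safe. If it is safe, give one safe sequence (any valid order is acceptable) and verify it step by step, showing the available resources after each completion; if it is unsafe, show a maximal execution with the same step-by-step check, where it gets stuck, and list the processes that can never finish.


The state is UNSAFE.
Key observation: no order helps: past P3, P1, P7, the free pool tops out at (7, 4), below what each blocked process needs in R3.
The run P3, P1, P7 cannot be extended any further. Step-by-step check:
  pool = (2, 1)
  P3: need (2, 1) fits (2, 1); releases (3, 2), pool now (5, 3)
  P1: need (3, 3) fits (5, 3); releases (2, 0), pool now (7, 3)
  P7: need (3, 2) fits (7, 3); releases (0, 1), pool now (7, 4)
  blocked: P9 wants (3, 5), pool (7, 4) — not enough R3
  blocked: P4 wants (4, 5), pool (7, 4) — not enough R3
  blocked: P6 wants (2, 5), pool (7, 4) — not enough R3
Processes that can never finish: P9, P4 and P6.


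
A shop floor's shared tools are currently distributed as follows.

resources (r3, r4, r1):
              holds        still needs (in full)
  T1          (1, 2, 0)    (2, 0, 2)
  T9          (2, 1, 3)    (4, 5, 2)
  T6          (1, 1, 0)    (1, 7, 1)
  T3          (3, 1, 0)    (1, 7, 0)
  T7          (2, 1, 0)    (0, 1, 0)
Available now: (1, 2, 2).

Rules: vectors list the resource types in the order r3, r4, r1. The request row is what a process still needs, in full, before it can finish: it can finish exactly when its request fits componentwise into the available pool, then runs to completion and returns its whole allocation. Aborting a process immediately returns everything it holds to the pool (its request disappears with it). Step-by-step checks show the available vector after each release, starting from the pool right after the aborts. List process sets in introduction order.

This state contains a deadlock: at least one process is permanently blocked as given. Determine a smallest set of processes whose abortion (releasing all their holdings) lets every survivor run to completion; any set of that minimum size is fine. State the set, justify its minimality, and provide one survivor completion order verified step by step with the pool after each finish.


Minimum abort set: T3.
Key observation: aborting T3 returns (3, 1, 0), and T6 — hopeless before — runs at step 4 with the returned capacity in the pool.
Why nothing smaller works: aborting no one leaves the state deadlocked as given.
Survivors finish in the order: T1, T7, T9, T6. Check, step by step (pool after the aborts first):
  pool = (4, 3, 2)
  run T1 (needs (2, 0, 2), free (4, 3, 2)); after release of (1, 2, 0) the pool is (5, 5, 2)
  run T7 (needs (0, 1, 0), free (5, 5, 2)); after release of (2, 1, 0) the pool is (7, 6, 2)
  run T9 (needs (4, 5, 2), free (7, 6, 2)); after release of (2, 1, 3) the pool is (9, 7, 5)
  run T6 (needs (1, 7, 1), free (9, 7, 5)); after release of (1, 1, 0) the pool is (10, 8, 5)


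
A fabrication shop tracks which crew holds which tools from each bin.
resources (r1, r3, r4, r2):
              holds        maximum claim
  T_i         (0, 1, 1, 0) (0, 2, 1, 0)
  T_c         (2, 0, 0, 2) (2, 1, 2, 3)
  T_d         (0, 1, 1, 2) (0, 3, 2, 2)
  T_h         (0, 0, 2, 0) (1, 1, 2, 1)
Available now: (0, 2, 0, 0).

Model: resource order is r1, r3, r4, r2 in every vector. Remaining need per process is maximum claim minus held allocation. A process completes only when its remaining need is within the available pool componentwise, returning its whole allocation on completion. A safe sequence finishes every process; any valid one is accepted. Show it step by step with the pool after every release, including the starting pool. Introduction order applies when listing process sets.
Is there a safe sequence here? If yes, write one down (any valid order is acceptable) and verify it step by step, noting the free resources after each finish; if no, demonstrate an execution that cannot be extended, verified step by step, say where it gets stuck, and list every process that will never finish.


The state is SAFE; one workable sequence: T_i, T_d, T_c, T_h.
Key observation: T_d marks the first exact bind of the order: its need (0, 2, 1, 0) fits the free (0, 3, 1, 0) with zero slack on a requested resource.
Step-by-step check:
  pool = (0, 2, 0, 0)
  T_i: need (0, 1, 0, 0) fits (0, 2, 0, 0); releases (0, 1, 1, 0), pool now (0, 3, 1, 0)
  T_d: need (0, 2, 1, 0) fits (0, 3, 1, 0); releases (0, 1, 1, 2), pool now (0, 4, 2, 2)
  T_c: need (0, 1, 2, 1) fits (0, 4, 2, 2); releases (2, 0, 0, 2), pool now (2, 4, 2, 4)
  T_h: need (1, 1, 0, 1) fits (2, 4, 2, 4); releases (0, 0, 2, 0), pool now (2, 4, 4, 4)


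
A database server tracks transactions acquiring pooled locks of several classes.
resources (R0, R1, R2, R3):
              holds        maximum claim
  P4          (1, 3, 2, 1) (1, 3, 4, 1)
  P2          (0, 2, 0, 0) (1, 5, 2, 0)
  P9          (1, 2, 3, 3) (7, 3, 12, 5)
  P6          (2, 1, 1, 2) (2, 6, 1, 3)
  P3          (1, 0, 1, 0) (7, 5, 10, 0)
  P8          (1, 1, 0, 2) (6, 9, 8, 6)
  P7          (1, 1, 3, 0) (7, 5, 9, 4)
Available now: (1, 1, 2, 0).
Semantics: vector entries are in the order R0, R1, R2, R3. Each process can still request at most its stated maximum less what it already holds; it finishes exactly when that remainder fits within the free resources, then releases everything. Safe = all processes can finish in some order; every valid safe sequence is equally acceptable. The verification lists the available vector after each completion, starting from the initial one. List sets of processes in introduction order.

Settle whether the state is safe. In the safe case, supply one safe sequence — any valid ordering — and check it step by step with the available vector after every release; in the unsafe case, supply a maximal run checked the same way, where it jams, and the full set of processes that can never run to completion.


UNSAFE — no complete ordering exists.
Key observation: no order helps: past P4, P2, P6, the free pool tops out at (4, 7, 5, 3), below what each blocked process needs in R0.
Going as far as possible: P4, P2, P6; after that, nothing fits. Step-by-step check:
  pool = (1, 1, 2, 0)
  P4 needs (0, 0, 2, 0) <= (1, 1, 2, 0) -> finishes; pool += (1, 3, 2, 1) = (2, 4, 4, 1)
  P2 needs (1, 3, 2, 0) <= (2, 4, 4, 1) -> finishes; pool += (0, 2, 0, 0) = (2, 6, 4, 1)
  P6 needs (0, 5, 0, 1) <= (2, 6, 4, 1) -> finishes; pool += (2, 1, 1, 2) = (4, 7, 5, 3)
  blocked: P9 wants (6, 1, 9, 2), pool (4, 7, 5, 3) — not enough R0 and R2
  blocked: P3 wants (6, 5, 9, 0), pool (4, 7, 5, 3) — not enough R0 and R2
  blocked: P8 wants (5, 8, 8, 4), pool (4, 7, 5, 3) — not enough R0, R1, R2 and R3
  blocked: P7 wants (6, 4, 6, 4), pool (4, 7, 5, 3) — not enough R0, R2 and R3
Permanently blocked: P9, P3, P8 and P7.


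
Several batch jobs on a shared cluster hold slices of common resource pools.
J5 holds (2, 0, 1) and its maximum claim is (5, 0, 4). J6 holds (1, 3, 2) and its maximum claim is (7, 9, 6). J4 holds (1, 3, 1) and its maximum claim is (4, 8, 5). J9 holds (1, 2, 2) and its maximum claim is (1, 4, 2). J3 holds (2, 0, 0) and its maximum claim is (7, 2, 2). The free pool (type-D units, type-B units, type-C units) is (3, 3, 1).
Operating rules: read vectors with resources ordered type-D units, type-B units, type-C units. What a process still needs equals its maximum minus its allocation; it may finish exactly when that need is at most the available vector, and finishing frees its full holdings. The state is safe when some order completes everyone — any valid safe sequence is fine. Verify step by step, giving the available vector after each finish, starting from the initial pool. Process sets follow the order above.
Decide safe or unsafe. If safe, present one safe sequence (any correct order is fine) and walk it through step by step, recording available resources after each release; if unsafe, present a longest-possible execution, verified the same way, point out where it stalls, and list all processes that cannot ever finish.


SAFE, for example via the order J9, J5, J4, J6, J3.
Key observation: J5 marks the first exact bind of the order: its need (3, 0, 3) fits the free (4, 5, 3) with zero slack on a requested resource.
Walking it through:
  pool = (3, 3, 1)
  J9 needs (0, 2, 0) <= (3, 3, 1) -> finishes; pool += (1, 2, 2) = (4, 5, 3)
  J5 needs (3, 0, 3) <= (4, 5, 3) -> finishes; pool += (2, 0, 1) = (6, 5, 4)
  J4 needs (3, 5, 4) <= (6, 5, 4) -> finishes; pool += (1, 3, 1) = (7, 8, 5)
  J6 needs (6, 6, 4) <= (7, 8, 5) -> finishes; pool += (1, 3, 2) = (8, 11, 7)
  J3 needs (5, 2, 2) <= (8, 11, 7) -> finishes; pool += (2, 0, 0) = (10, 11, 7)


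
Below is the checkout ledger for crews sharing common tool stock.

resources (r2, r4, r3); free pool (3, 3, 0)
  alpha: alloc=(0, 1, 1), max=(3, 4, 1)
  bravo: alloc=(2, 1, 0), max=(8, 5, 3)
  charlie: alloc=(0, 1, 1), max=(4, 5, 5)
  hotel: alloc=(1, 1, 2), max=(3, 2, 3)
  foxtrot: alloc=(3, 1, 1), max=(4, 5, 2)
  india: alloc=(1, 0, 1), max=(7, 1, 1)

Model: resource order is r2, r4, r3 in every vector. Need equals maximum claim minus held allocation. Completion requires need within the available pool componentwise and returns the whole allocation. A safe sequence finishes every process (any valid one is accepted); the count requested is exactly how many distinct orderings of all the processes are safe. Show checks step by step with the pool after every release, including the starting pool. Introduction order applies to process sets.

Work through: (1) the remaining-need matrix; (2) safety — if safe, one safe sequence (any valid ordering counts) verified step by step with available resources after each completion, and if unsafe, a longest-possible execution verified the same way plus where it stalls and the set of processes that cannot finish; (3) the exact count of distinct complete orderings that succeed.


(1) Need matrix, components ordered r2, r4, r3:
  alpha: (3, 3, 0)
  bravo: (6, 4, 3)
  charlie: (4, 4, 4)
  hotel: (2, 1, 1)
  foxtrot: (1, 4, 1)
  india: (6, 1, 0)
(2) SAFE, for example via the order alpha, foxtrot, india, hotel, charlie, bravo.
Key observation: alpha is the earliest step where a requested resource binds exactly: need (3, 3, 0), pool (3, 3, 0) at its turn.
Verifying each step:
  pool = (3, 3, 0)
  run alpha (needs (3, 3, 0), free (3, 3, 0)); after release of (0, 1, 1) the pool is (3, 4, 1)
  run foxtrot (needs (1, 4, 1), free (3, 4, 1)); after release of (3, 1, 1) the pool is (6, 5, 2)
  run india (needs (6, 1, 0), free (6, 5, 2)); after release of (1, 0, 1) the pool is (7, 5, 3)
  run hotel (needs (2, 1, 1), free (7, 5, 3)); after release of (1, 1, 2) the pool is (8, 6, 5)
  run charlie (needs (4, 4, 4), free (8, 6, 5)); after release of (0, 1, 1) the pool is (8, 7, 6)
  run bravo (needs (6, 4, 3), free (8, 7, 6)); after release of (2, 1, 0) the pool is (10, 8, 6)
(3) Exactly 15 of the possible complete orderings are safe sequences.


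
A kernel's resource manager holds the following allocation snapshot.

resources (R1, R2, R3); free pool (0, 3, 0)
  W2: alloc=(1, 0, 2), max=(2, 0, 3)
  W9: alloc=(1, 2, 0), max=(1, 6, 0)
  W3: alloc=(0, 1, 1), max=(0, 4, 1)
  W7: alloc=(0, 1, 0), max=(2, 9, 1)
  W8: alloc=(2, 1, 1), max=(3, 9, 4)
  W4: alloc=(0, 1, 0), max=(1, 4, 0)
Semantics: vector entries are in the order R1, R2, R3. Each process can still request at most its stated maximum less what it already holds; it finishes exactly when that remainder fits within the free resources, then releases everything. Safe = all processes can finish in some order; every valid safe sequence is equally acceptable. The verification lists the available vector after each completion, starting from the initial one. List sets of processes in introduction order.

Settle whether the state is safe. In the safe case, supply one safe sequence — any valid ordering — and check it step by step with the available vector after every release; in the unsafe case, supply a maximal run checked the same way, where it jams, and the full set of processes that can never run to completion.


The state is UNSAFE.
Key observation: even finishing W3, W9, W2, W4 leaves just (2, 7, 3) free — too little R2 for any of the remaining processes.
The run W3, W9, W2, W4 cannot be extended any further. Step-by-step check:
  pool = (0, 3, 0)
  W3: need (0, 3, 0) fits (0, 3, 0); releases (0, 1, 1), pool now (0, 4, 1)
  W9: need (0, 4, 0) fits (0, 4, 1); releases (1, 2, 0), pool now (1, 6, 1)
  W2: need (1, 0, 1) fits (1, 6, 1); releases (1, 0, 2), pool now (2, 6, 3)
  W4: need (1, 3, 0) fits (2, 6, 3); releases (0, 1, 0), pool now (2, 7, 3)
  W7 cannot run: need (2, 8, 1) vs free (2, 7, 3) (insufficient R2)
  W8 cannot run: need (1, 8, 3) vs free (2, 7, 3) (insufficient R2)
Never able to finish: W7 and W8.


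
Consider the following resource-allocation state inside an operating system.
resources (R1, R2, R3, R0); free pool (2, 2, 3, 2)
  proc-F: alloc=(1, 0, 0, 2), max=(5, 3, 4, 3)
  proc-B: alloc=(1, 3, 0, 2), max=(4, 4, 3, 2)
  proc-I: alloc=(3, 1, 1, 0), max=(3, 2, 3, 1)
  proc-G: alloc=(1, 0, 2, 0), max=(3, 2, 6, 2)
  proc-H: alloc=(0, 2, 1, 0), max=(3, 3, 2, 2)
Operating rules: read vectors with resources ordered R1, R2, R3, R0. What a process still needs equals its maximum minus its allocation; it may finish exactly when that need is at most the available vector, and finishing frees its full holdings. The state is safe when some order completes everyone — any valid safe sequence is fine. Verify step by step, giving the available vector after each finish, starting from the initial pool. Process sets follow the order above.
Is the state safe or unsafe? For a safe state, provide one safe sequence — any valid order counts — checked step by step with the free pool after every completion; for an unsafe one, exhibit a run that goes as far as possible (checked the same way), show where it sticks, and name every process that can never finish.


SAFE — a valid safe sequence is proc-I, proc-H, proc-G, proc-F, proc-B.
Key observation: at proc-H the run first touches a limit — (3, 1, 1, 2) against (5, 3, 4, 2), exact on a resource it actually requests.
Verifying each step:
  pool = (2, 2, 3, 2)
  run proc-I (needs (0, 1, 2, 1), free (2, 2, 3, 2)); after release of (3, 1, 1, 0) the pool is (5, 3, 4, 2)
  run proc-H (needs (3, 1, 1, 2), free (5, 3, 4, 2)); after release of (0, 2, 1, 0) the pool is (5, 5, 5, 2)
  run proc-G (needs (2, 2, 4, 2), free (5, 5, 5, 2)); after release of (1, 0, 2, 0) the pool is (6, 5, 7, 2)
  run proc-F (needs (4, 3, 4, 1), free (6, 5, 7, 2)); after release of (1, 0, 0, 2) the pool is (7, 5, 7, 4)
  run proc-B (needs (3, 1, 3, 0), free (7, 5, 7, 4)); after release of (1, 3, 0, 2) the pool is (8, 8, 7, 6)


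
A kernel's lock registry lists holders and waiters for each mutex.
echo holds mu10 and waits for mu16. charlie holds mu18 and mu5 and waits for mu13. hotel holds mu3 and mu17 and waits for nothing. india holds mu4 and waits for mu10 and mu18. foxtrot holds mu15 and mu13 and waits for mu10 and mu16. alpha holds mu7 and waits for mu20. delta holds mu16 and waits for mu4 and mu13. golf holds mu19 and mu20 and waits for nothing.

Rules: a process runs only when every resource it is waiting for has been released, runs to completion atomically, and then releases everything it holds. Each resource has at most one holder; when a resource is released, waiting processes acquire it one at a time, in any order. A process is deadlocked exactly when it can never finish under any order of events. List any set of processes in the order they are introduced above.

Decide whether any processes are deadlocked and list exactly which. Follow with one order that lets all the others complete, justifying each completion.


The deadlocked set is echo, charlie, india, foxtrot and delta.
Key observation: nobody on the ring echo -> delta -> india -> echo can start until another member finishes, which never happens; charlie and foxtrot are caught in further circular waits.
One completion order for the rest: hotel, golf, alpha.
Verifying each step:
  hotel waits on nothing -> runs at once and releases mu3 and mu17
  golf waits on nothing -> runs at once and releases mu19 and mu20
  alpha: everything it awaited (mu20) is free; runs, freeing mu7


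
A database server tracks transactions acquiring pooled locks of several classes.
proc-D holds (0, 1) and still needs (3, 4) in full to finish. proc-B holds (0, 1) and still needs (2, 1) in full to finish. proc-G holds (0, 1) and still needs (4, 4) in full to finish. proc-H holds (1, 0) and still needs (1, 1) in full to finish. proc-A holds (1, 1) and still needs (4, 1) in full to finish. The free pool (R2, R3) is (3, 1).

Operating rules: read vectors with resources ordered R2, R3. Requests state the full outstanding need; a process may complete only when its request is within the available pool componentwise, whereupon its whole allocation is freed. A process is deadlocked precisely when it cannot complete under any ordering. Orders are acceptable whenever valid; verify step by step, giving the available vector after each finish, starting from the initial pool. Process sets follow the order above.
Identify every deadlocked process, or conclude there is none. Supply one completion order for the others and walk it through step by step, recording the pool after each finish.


Deadlocked set: proc-D and proc-G.
Key observation: R3 is the bottleneck — with proc-H, proc-B, proc-A done the pool holds (5, 3), short of every remaining need.
The rest can finish in the order proc-H, proc-B, proc-A. Check, step by step:
  pool = (3, 1)
  proc-H needs (1, 1) <= (3, 1) -> finishes; pool += (1, 0) = (4, 1)
  proc-B needs (2, 1) <= (4, 1) -> finishes; pool += (0, 1) = (4, 2)
  proc-A needs (4, 1) <= (4, 2) -> finishes; pool += (1, 1) = (5, 3)
None of the blocked processes ever fits:
  proc-D cannot run: need (3, 4) vs free (5, 3) (insufficient R3)
  proc-G cannot run: need (4, 4) vs free (5, 3) (insufficient R3)


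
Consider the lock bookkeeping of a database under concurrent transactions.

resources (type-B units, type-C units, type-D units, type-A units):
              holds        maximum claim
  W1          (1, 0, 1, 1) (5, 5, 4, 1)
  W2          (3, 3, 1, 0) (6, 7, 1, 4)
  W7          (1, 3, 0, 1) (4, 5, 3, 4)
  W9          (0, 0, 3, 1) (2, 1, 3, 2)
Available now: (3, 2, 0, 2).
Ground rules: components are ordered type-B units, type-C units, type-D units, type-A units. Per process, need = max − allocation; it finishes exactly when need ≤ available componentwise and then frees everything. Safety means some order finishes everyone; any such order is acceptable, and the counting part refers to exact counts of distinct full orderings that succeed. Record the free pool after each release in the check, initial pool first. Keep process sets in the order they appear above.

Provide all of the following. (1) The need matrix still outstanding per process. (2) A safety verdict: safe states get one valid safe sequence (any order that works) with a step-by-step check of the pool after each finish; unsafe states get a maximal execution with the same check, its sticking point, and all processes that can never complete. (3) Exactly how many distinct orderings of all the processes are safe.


(1) Outstanding need per process (order type-B units, type-C units, type-D units, type-A units):
  W1: (4, 5, 3, 0)
  W2: (3, 4, 0, 4)
  W7: (3, 2, 3, 3)
  W9: (2, 1, 0, 1)
(2) SAFE, for example via the order W9, W7, W2, W1.
Key observation: the first exact fit in this order is W7 — it needs (3, 2, 3, 3) with (3, 2, 3, 3) free, meeting a requested resource to the last unit.
Verifying each step:
  pool = (3, 2, 0, 2)
  W9 needs (2, 1, 0, 1) <= (3, 2, 0, 2) -> finishes; pool += (0, 0, 3, 1) = (3, 2, 3, 3)
  W7 needs (3, 2, 3, 3) <= (3, 2, 3, 3) -> finishes; pool += (1, 3, 0, 1) = (4, 5, 3, 4)
  W2 needs (3, 4, 0, 4) <= (4, 5, 3, 4) -> finishes; pool += (3, 3, 1, 0) = (7, 8, 4, 4)
  W1 needs (4, 5, 3, 0) <= (7, 8, 4, 4) -> finishes; pool += (1, 0, 1, 1) = (8, 8, 5, 5)
(3) Precisely 2 of the possible complete orderings are safe sequences.


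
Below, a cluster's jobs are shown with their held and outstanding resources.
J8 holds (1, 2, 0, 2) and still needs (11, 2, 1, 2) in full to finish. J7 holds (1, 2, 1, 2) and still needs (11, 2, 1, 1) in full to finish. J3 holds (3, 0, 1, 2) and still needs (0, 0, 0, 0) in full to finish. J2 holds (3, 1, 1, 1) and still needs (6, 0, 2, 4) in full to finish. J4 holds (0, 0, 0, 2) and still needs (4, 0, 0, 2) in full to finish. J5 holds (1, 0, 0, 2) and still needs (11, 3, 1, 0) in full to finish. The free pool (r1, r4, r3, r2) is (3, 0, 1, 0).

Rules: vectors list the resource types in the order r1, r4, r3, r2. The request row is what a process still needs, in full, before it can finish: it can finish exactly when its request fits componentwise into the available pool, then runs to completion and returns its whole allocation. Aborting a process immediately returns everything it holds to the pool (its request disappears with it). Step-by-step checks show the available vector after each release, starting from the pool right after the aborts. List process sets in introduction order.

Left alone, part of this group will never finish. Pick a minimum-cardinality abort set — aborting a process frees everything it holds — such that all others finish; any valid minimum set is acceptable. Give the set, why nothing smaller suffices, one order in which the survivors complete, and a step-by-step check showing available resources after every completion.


The answer: abort J7 and J5.
Key observation: the deadlocked J8 becomes finishable only because J7 and J5 released (2, 2, 1, 4); it completes at step 4 below.
Why nothing smaller works — every single abort fails: J8 alone leaves J7 blocked (short on r1); J7 alone leaves J8 blocked (short on r1); J3 alone leaves J8 blocked (short on r1 and r4); J2 alone leaves J8 blocked (short on r1 and r4); J4 alone leaves J8 blocked (short on r1 and r4); J5 alone leaves J8 blocked (short on r1 and r4).
The survivors complete as J3, J2, J4, J8. Step-by-step check (starting from the post-abort pool):
  pool = (5, 2, 2, 4)
  run J3 (needs (0, 0, 0, 0), free (5, 2, 2, 4)); after release of (3, 0, 1, 2) the pool is (8, 2, 3, 6)
  run J2 (needs (6, 0, 2, 4), free (8, 2, 3, 6)); after release of (3, 1, 1, 1) the pool is (11, 3, 4, 7)
  run J4 (needs (4, 0, 0, 2), free (11, 3, 4, 7)); after release of (0, 0, 0, 2) the pool is (11, 3, 4, 9)
  run J8 (needs (11, 2, 1, 2), free (11, 3, 4, 9)); after release of (1, 2, 0, 2) the pool is (12, 5, 4, 11)


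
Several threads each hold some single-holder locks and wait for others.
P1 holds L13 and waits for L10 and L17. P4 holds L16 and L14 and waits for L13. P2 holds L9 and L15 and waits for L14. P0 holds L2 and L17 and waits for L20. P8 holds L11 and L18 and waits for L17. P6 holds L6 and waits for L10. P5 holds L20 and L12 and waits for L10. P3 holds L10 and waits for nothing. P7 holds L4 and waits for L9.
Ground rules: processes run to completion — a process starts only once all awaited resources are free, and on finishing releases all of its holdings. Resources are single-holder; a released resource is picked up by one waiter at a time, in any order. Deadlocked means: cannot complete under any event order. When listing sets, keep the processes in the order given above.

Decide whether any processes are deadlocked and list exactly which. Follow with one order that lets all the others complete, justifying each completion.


No process is deadlocked.
Key observation: there is no circular wait here — follow any chain and it reaches a process that is free to run now.
One completion order for the rest: P3, P5, P0, P8, P1, P4, P2, P7, P6.
Verifying each step:
  P3: no waits; runs immediately, freeing L10
  P5 waits on L10 — all released -> runs and releases L20 and L12
  P0 waits on L20 — all released -> runs and releases L2 and L17
  P8 waits on L17 — all released -> runs and releases L11 and L18
  P1 waits on L10 and L17 — all released -> runs and releases L13
  P4 waits on L13 — all released -> runs and releases L16 and L14
  P2 waits on L14 — all released -> runs and releases L9 and L15
  P7 waits on L9 — all released -> runs and releases L4
  P6 waits on L10 — all released -> runs and releases L6


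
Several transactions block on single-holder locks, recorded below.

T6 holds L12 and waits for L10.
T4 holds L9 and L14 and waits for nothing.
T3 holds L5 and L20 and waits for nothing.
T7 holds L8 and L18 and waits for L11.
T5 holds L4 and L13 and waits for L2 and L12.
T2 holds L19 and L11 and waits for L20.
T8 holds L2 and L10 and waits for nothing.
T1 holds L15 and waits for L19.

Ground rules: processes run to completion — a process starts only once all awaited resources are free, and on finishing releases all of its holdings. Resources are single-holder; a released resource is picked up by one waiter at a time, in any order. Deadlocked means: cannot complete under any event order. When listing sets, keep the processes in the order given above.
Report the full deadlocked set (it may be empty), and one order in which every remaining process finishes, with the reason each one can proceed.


The deadlocked set is empty.
Key observation: there is no circular wait here — follow any chain and it reaches a process that is free to run now.
One completion order for the rest: T4, T3, T2, T8, T6, T7, T1, T5.
Check, step by step:
  run T4 (it waits on nothing); releases L9 and L14
  run T3 (it waits on nothing); releases L5 and L20
  T2: everything it awaited (L20) is free; runs, freeing L19 and L11
  run T8 (it waits on nothing); releases L2 and L10
  T6: everything it awaited (L10) is free; runs, freeing L12
  T7: everything it awaited (L11) is free; runs, freeing L8 and L18
  T1: everything it awaited (L19) is free; runs, freeing L15
  T5: everything it awaited (L2 and L12) is free; runs, freeing L4 and L13


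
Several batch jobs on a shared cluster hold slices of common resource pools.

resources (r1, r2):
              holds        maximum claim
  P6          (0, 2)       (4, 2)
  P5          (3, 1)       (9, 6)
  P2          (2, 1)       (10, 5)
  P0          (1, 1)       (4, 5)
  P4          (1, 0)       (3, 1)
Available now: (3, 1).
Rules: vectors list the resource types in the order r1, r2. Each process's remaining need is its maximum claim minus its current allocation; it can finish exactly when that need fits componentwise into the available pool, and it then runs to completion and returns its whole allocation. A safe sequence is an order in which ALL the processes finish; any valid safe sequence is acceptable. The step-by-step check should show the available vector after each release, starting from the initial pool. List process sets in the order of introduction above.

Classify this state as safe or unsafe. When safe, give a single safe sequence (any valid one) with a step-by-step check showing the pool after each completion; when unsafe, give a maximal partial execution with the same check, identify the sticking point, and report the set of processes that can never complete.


The state is UNSAFE.
Key observation: no order helps: past P4, P6, the free pool tops out at (4, 3), below what each blocked process needs in r2.
Going as far as possible: P4, P6; after that, nothing fits. Check, step by step:
  pool = (3, 1)
  P4 needs (2, 1) <= (3, 1) -> finishes; pool += (1, 0) = (4, 1)
  P6 needs (4, 0) <= (4, 1) -> finishes; pool += (0, 2) = (4, 3)
  P5 still needs (6, 5) but only (4, 3) is free — short on r1 and r2
  P2 still needs (8, 4) but only (4, 3) is free — short on r1 and r2
  P0 still needs (3, 4) but only (4, 3) is free — short on r2
Permanently blocked: P5, P2 and P0.


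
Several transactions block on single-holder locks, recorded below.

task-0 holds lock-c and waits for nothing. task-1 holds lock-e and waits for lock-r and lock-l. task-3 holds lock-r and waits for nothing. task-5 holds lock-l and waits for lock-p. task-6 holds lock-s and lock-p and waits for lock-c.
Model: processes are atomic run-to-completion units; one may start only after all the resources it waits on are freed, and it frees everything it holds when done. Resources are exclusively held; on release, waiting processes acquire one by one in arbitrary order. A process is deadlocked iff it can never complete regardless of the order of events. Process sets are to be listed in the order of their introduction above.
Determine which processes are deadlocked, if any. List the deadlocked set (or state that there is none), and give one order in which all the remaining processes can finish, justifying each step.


Nothing here is deadlocked.
Key observation: no waiting chain loops back on itself — every chain ends at a process that waits on nothing, so everyone eventually runs.
A valid finishing order for the others: task-0, task-6, task-3, task-5, task-1.
Walking it through:
  task-0 waits on nothing -> runs at once and releases lock-c
  run task-6 (all its waits — lock-c — are resolved); releases lock-s and lock-p
  task-3 waits on nothing -> runs at once and releases lock-r
  run task-5 (all its waits — lock-p — are resolved); releases lock-l
  run task-1 (all its waits — lock-r and lock-l — are resolved); releases lock-e


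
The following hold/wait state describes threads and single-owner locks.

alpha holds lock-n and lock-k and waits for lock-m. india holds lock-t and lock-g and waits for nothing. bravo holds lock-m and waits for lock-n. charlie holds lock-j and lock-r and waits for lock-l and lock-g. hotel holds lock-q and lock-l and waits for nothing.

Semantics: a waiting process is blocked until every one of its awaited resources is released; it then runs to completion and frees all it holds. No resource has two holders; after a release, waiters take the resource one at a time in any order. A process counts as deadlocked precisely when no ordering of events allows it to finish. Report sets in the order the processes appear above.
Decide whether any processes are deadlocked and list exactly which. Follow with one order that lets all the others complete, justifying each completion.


Deadlocked set: alpha and bravo.
Key observation: the knot is the closed ring of waits alpha -> bravo -> alpha; no other process is dragged down with it.
A valid finishing order for the others: india, hotel, charlie.
Walking it through:
  run india (it waits on nothing); releases lock-t and lock-g
  run hotel (it waits on nothing); releases lock-q and lock-l
  run charlie (all its waits — lock-l and lock-g — are resolved); releases lock-j and lock-r


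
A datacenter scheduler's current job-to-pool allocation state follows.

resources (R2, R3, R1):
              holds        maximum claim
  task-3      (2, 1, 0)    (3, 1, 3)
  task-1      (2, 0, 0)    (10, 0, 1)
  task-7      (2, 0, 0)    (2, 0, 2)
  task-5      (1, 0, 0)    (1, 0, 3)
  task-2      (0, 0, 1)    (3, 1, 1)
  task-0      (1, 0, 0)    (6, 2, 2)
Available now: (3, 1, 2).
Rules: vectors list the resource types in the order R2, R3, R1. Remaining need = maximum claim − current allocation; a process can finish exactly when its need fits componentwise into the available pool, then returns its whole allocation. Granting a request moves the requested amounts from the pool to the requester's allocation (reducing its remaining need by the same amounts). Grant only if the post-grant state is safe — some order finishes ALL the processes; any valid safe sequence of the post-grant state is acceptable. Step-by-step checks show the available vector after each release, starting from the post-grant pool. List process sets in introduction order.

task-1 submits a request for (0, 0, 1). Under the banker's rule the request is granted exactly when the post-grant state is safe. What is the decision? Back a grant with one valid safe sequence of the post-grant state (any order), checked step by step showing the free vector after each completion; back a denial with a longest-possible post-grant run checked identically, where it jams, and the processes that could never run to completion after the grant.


DENY: after the grant no complete ordering would exist.
Key observation: after task-2, task-7 the pool peaks at (5, 1, 2), and each blocked process is short somewhere: task-3 on R1; task-1 on R2; task-5 on R1; task-0 on R3.
Pretend the grant happened; the run task-2, task-7 goes as far as possible. Step-by-step check:
  pool = (3, 1, 1)
  run task-2 (needs (3, 1, 0), free (3, 1, 1)); after release of (0, 0, 1) the pool is (3, 1, 2)
  run task-7 (needs (0, 0, 2), free (3, 1, 2)); after release of (2, 0, 0) the pool is (5, 1, 2)
  task-3 cannot run: need (1, 0, 3) vs free (5, 1, 2) (insufficient R1)
  task-1 cannot run: need (8, 0, 0) vs free (5, 1, 2) (insufficient R2)
  task-5 cannot run: need (0, 0, 3) vs free (5, 1, 2) (insufficient R1)
  task-0 cannot run: need (5, 2, 2) vs free (5, 1, 2) (insufficient R3)
Had the request been granted, task-3, task-1, task-5 and task-0 could never finish.


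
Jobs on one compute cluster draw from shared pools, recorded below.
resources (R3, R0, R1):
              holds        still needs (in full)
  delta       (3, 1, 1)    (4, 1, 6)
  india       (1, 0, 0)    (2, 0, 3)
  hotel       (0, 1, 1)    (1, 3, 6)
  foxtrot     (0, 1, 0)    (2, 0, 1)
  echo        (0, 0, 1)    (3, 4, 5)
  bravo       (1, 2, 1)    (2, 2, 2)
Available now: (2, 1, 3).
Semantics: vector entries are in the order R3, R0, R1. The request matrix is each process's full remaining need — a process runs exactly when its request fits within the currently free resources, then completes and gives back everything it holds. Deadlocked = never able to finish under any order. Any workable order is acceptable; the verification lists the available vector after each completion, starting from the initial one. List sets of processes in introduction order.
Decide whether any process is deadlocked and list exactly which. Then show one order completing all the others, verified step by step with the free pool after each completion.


Deadlocked set: delta, hotel and echo.
Key observation: even finishing foxtrot, bravo, india leaves just (4, 4, 4) free — too little R1 for any of the remaining processes.
The rest can finish in the order foxtrot, bravo, india. Verifying each step:
  pool = (2, 1, 3)
  foxtrot: need (2, 0, 1) fits (2, 1, 3); releases (0, 1, 0), pool now (2, 2, 3)
  bravo: need (2, 2, 2) fits (2, 2, 3); releases (1, 2, 1), pool now (3, 4, 4)
  india: need (2, 0, 3) fits (3, 4, 4); releases (1, 0, 0), pool now (4, 4, 4)
The blocked processes can never fit:
  delta still needs (4, 1, 6) but only (4, 4, 4) is free — short on R1
  hotel still needs (1, 3, 6) but only (4, 4, 4) is free — short on R1
  echo still needs (3, 4, 5) but only (4, 4, 4) is free — short on R1
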